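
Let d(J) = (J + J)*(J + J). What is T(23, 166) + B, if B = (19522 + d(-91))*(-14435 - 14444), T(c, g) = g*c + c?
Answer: -1520359993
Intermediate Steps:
T(c, g) = c + c*g (T(c, g) = c*g + c = c + c*g)
d(J) = 4*J**2 (d(J) = (2*J)*(2*J) = 4*J**2)
B = -1520363834 (B = (19522 + 4*(-91)**2)*(-14435 - 14444) = (19522 + 4*8281)*(-28879) = (19522 + 33124)*(-28879) = 52646*(-28879) = -1520363834)
T(23, 166) + B = 23*(1 + 166) - 1520363834 = 23*167 - 1520363834 = 3841 - 1520363834 = -1520359993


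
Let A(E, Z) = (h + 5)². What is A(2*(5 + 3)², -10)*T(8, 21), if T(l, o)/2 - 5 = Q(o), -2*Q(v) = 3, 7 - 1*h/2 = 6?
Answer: 343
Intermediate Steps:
h = 2 (h = 14 - 2*6 = 14 - 12 = 2)
Q(v) = -3/2 (Q(v) = -½*3 = -3/2)
T(l, o) = 7 (T(l, o) = 10 + 2*(-3/2) = 10 - 3 = 7)
A(E, Z) = 49 (A(E, Z) = (2 + 5)² = 7² = 49)
A(2*(5 + 3)², -10)*T(8, 21) = 49*7 = 343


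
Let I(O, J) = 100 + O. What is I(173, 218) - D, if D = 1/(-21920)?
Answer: 5984161/21920 ≈ 273.00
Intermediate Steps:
D = -1/21920 ≈ -4.5620e-5
I(173, 218) - D = (100 + 173) - 1*(-1/21920) = 273 + 1/21920 = 5984161/21920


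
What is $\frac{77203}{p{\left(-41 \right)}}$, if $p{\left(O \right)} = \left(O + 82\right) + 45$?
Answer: $\frac{77203}{86} \approx 897.71$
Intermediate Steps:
$p{\left(O \right)} = 127 + O$ ($p{\left(O \right)} = \left(82 + O\right) + 45 = 127 + O$)
$\frac{77203}{p{\left(-41 \right)}} = \frac{77203}{127 - 41} = \frac{77203}{86}$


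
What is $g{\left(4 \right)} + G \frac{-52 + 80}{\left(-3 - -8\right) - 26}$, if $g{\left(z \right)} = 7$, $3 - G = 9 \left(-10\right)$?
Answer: $-117$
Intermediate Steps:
$G = 93$ ($G = 3 - 9 \left(-10\right) = 3 - -90 = 3 + 90 = 93$)
$g{\left(4 \right)} + G \frac{-52 + 80}{\left(-3 - -8\right) - 26} = 7 + 93 \frac{-52 + 80}{\left(-3 - -8\right) - 26} = 7 + 93 \frac{28}{\left(-3 + 8\right) - 26} = 7 + 93 \frac{28}{5 - 26} = 7 + 93 \frac{28}{-21} = 7 + 93 \cdot 28 \left(- \frac{1}{21}\right) = 7 + 93 \left(- \frac{4}{3}\right) = 7 - 124 = -117$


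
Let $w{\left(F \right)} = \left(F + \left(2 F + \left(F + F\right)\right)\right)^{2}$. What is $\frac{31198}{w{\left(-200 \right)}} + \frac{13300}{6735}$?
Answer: $\frac{1351011853}{673500000} \approx 2.006$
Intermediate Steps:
$w{\left(F \right)} = 25 F^{2}$ ($w{\left(F \right)} = \left(F + \left(2 F + 2 F\right)\right)^{2} = \left(F + 4 F\right)^{2} = \left(5 F\right)^{2} = 25 F^{2}$)
$\frac{31198}{w{\left(-200 \right)}} + \frac{13300}{6735} = \frac{31198}{25 \left(-200\right)^{2}} + \frac{13300}{6735} = \frac{31198}{25 \cdot 40000} + 13300 \cdot \frac{1}{6735} = \frac{31198}{1000000} + \frac{2660}{1347} = 31198 \cdot \frac{1}{1000000} + \frac{2660}{1347} = \frac{15599}{500000} + \frac{2660}{1347} = \frac{1351011853}{673500000}$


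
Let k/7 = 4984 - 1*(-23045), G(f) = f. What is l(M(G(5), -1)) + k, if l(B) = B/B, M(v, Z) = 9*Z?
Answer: 196204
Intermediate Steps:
l(B) = 1
k = 196203 (k = 7*(4984 - 1*(-23045)) = 7*(4984 + 23045) = 7*28029 = 196203)
l(M(G(5), -1)) + k = 1 + 196203 = 196204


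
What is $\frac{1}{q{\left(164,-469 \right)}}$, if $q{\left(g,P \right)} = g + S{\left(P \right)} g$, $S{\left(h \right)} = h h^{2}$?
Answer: $- \frac{1}{16918520112} \approx -5.9107 \cdot 10^{-11}$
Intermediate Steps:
$S{\left(h \right)} = h^{3}$
$q{\left(g,P \right)} = g + g P^{3}$ ($q{\left(g,P \right)} = g + P^{3} g = g + g P^{3}$)
$\frac{1}{q{\left(164,-469 \right)}} = \frac{1}{164 \left(1 + \left(-469\right)^{3}\right)} = \frac{1}{164 \left(1 - 103161709\right)} = \frac{1}{164 \left(-103161708\right)} = \frac{1}{-16918520112} = - \frac{1}{16918520112}$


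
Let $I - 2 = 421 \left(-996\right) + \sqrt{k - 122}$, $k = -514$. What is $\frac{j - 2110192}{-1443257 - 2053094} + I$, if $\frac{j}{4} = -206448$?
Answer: $- \frac{1466065987230}{3496351} + 2 i \sqrt{159} \approx -4.1931 \cdot 10^{5} + 25.219 i$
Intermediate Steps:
$j = -825792$ ($j = 4 \left(-206448\right) = -825792$)
$I = -419314 + 2 i \sqrt{159}$ ($I = 2 + \left(421 \left(-996\right) + \sqrt{-514 - 122}\right) = 2 - \left(419316 - \sqrt{-636}\right) = 2 - \left(419316 - 2 i \sqrt{159}\right) = -419314 + 2 i \sqrt{159} \approx -4.1931 \cdot 10^{5} + 25.219 i$)
$\frac{j - 2110192}{-1443257 - 2053094} + I = \frac{-825792 - 2110192}{-1443257 - 2053094} - \left(419314 - 2 i \sqrt{159}\right) = - \frac{2935984}{-3496351} - \left(419314 - 2 i \sqrt{159}\right) = \left(-2935984\right) \left(- \frac{1}{3496351}\right) - \left(419314 - 2 i \sqrt{159}\right) = \frac{2935984}{3496351} - \left(419314 - 2 i \sqrt{159}\right) = - \frac{1466065987230}{3496351} + 2 i \sqrt{159}$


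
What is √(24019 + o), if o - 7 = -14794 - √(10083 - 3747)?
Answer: 2*√(2308 - 6*√11) ≈ 95.668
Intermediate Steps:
o = -14787 - 24*√11 (o = 7 + (-14794 - √(10083 - 3747)) = 7 + (-14794 - √6336) = 7 + (-14794 - 24*√11) = -14787 - 24*√11 ≈ -14867.)
√(24019 + o) = √(24019 + (-14787 - 24*√11)) = √(9232 - 24*√11)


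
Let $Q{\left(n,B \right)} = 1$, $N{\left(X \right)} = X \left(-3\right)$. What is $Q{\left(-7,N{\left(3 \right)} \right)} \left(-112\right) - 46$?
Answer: $-158$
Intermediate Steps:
$N{\left(X \right)} = - 3 X$
$Q{\left(-7,N{\left(3 \right)} \right)} \left(-112\right) - 46 = 1 \left(-112\right) - 46 = -112 - 46 = -158$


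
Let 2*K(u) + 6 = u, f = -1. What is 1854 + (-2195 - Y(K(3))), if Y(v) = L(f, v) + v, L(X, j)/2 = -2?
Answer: -671/2 ≈ -335.50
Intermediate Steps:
L(X, j) = -4 (L(X, j) = 2*(-2) = -4)
K(u) = -3 + u/2
Y(v) = -4 + v
1854 + (-2195 - Y(K(3))) = 1854 + (-2195 - (-4 + (-3 + (½)*3))) = 1854 + (-2195 - (-4 + (-3 + 3/2))) = 1854 + (-2195 - (-4 - 3/2)) = 1854 + (-2195 - 1*(-11/2)) = 1854 + (-2195 + 11/2) = 1854 - 4379/2 = -671/2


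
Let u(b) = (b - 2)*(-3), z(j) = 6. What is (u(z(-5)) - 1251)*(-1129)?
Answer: 1425927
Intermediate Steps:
u(b) = 6 - 3*b (u(b) = (-2 + b)*(-3) = 6 - 3*b)
(u(z(-5)) - 1251)*(-1129) = ((6 - 3*6) - 1251)*(-1129) = ((6 - 18) - 1251)*(-1129) = (-12 - 1251)*(-1129) = -1263*(-1129) = 1425927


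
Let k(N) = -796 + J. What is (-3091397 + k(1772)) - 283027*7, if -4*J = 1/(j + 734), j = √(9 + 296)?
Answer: -5463535222931/1076902 + √305/2153804 ≈ -5.0734e+6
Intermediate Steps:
j = √305 ≈ 17.464
J = -1/(4*(734 + √305)) (J = -1/(4*(√305 + 734)) = -1/(4*(734 + √305)) ≈ -0.00033268)
k(N) = -857214359/1076902 + √305/2153804 (k(N) = -796 + (-367/1076902 + √305/2153804) = -857214359/1076902 + √305/2153804)
(-3091397 + k(1772)) - 283027*7 = (-3091397 + (-857214359/1076902 + √305/2153804)) - 283027*7 = (-3329988826453/1076902 + √305/2153804) - 1981189 = -5463535222931/1076902 + √305/2153804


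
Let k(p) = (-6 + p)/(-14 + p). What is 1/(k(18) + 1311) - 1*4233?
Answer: -5562161/1314 ≈ -4233.0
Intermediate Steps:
k(p) = (-6 + p)/(-14 + p)
1/(k(18) + 1311) - 1*4233 = 1/((-6 + 18)/(-14 + 18) + 1311) - 1*4233 = 1/(12/4 + 1311) - 4233 = 1/((¼)*12 + 1311) - 4233 = 1/(3 + 1311) - 4233 = 1/1314 - 4233 = -5562161/1314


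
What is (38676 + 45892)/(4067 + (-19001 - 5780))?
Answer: -42284/10357 ≈ -4.0826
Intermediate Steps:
(38676 + 45892)/(4067 + (-19001 - 5780)) = 84568/(4067 - 24781) = 84568/(-20714) = 84568*(-1/20714) = -42284/10357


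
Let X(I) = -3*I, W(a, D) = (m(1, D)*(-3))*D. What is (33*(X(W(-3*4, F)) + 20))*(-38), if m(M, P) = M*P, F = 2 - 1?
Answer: -36366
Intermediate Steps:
F = 1
W(a, D) = -3*D**2 (W(a, D) = ((1*D)*(-3))*D = (D*(-3))*D = (-3*D)*D = -3*D**2)
(33*(X(W(-3*4, F)) + 20))*(-38) = (33*(-(-9)*1**2 + 20))*(-38) = (33*(-(-9) + 20))*(-38) = (33*(-3*(-3) + 20))*(-38) = (33*(9 + 20))*(-38) = (33*29)*(-38) = 957*(-38) = -36366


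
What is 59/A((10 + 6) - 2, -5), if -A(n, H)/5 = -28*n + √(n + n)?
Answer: 14/465 + √7/6510 ≈ 0.030514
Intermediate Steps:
A(n, H) = 140*n - 5*√2*√n (A(n, H) = -5*(-28*n + √(n + n)) = -5*(-28*n + √(2*n)) = -5*(-28*n + √2*√n) = 140*n - 5*√2*√n)
59/A((10 + 6) - 2, -5) = 59/(140*((10 + 6) - 2) - 5*√2*√((10 + 6) - 2)) = 59/(140*(16 - 2) - 5*√2*√(16 - 2)) = 59/(140*14 - 5*√2*√14) = 59/(1960 - 10*√7)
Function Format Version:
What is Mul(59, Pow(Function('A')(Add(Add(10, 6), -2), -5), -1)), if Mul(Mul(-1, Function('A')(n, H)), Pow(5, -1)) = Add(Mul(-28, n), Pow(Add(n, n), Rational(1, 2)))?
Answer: Add(Rational(14, 465), Mul(Rational(1, 6510), Pow(7, Rational(1, 2)))) ≈ 0.030514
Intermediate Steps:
Function('A')(n, H) = Add(Mul(140, n), Mul(-5, Pow(2, Rational(1, 2)), Pow(n, Rational(1, 2)))) (Function('A')(n, H) = Mul(-5, Add(Mul(-28, n), Pow(Add(n, n), Rational(1, 2)))) = Mul(-5, Add(Mul(-28, n), Pow(Mul(2, n), Rational(1, 2)))) = Mul(-5, Add(Mul(-28, n), Mul(Pow(2, Rational(1, 2)), Pow(n, Rational(1, 2))))) = Add(Mul(140, n), Mul(-5, Pow(2, Rational(1, 2)), Pow(n, Rational(1, 2)))))
Mul(59, Pow(Function('A')(Add(Add(10, 6), -2), -5), -1)) = Mul(59, Pow(Add(Mul(140, Add(Add(10, 6), -2)), Mul(-5, Pow(2, Rational(1, 2)), Pow(Add(Add(10, 6), -2), Rational(1, 2)))), -1)) = Mul(59, Pow(Add(Mul(140, Add(16, -2)), Mul(-5, Pow(2, Rational(1, 2)), Pow(Add(16, -2), Rational(1, 2)))), -1)) = Mul(59, Pow(Add(Mul(140, 14), Mul(-5, Pow(2, Rational(1, 2)), Pow(14, Rational(1, 2)))), -1)) = Mul(59, Pow(Add(1960, Mul(-10, Pow(7, Rational(1, 2)))), -1))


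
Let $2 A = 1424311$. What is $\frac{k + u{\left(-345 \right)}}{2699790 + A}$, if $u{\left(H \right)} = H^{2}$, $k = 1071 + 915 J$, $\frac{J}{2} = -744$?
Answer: $- \frac{2482848}{6823891} \approx -0.36385$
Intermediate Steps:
$A = \frac{1424311}{2}$ ($A = \frac{1}{2} \cdot 1424311 = \frac{1424311}{2} \approx 7.1216 \cdot 10^{5}$)
$J = -1488$ ($J = 2 \left(-744\right) = -1488$)
$k = -1360449$ ($k = 1071 + 915 \left(-1488\right) = 1071 - 1361520 = -1360449$)
$\frac{k + u{\left(-345 \right)}}{2699790 + A} = \frac{-1360449 + \left(-345\right)^{2}}{2699790 + \frac{1424311}{2}} = \frac{-1360449 + 119025}{\frac{6823891}{2}} = \left(-1241424\right) \frac{2}{6823891} = - \frac{2482848}{6823891}$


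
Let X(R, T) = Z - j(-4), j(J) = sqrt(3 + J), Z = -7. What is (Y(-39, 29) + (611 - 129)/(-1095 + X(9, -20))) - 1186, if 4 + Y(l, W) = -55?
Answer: -1512465389/1214405 + 482*I/1214405 ≈ -1245.4 + 0.0003969*I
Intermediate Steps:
Y(l, W) = -59 (Y(l, W) = -4 - 55 = -59)
X(R, T) = -7 - I (X(R, T) = -7 - sqrt(3 - 4) = -7 - sqrt(-1) = -7 - I)
(Y(-39, 29) + (611 - 129)/(-1095 + X(9, -20))) - 1186 = (-59 + (611 - 129)/(-1095 + (-7 - I))) - 1186 = (-59 + 482/(-1102 - I)) - 1186 = (-59 + 482*((-1102 + I)/1214405)) - 1186 = (-59 + 482*(-1102 + I)/1214405) - 1186 = -1245 + 482*(-1102 + I)/1214405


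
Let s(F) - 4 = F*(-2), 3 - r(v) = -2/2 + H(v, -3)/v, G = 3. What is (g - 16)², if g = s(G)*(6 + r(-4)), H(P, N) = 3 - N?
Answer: 1521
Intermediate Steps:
r(v) = 4 - 6/v (r(v) = 3 - (-2/2 + (3 - 1*(-3))/v) = 3 - (-2*½ + (3 + 3)/v) = 3 - (-1 + 6/v) = 3 + (1 - 6/v) = 4 - 6/v)
s(F) = 4 - 2*F (s(F) = 4 + F*(-2) = 4 - 2*F)
g = -23 (g = (4 - 2*3)*(6 + (4 - 6/(-4))) = (4 - 6)*(6 + (4 - 6*(-¼))) = -2*(6 + (4 + 3/2)) = -2*(6 + 11/2) = -2*23/2 = -23)
(g - 16)² = (-23 - 16)² = (-39)² = 1521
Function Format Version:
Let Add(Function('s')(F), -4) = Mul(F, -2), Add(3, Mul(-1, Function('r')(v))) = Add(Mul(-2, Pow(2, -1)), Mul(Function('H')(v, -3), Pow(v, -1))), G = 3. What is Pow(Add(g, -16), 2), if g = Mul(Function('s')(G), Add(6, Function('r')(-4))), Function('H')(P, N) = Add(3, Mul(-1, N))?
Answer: 1521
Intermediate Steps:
Function('r')(v) = Add(4, Mul(-6, Pow(v, -1))) (Function('r')(v) = Add(3, Mul(-1, Add(Mul(-2, Pow(2, -1)), Mul(Add(3, Mul(-1, -3)), Pow(v, -1))))) = Add(3, Mul(-1, Add(Mul(-2, Rational(1, 2)), Mul(Add(3, 3), Pow(v, -1))))) = Add(3, Mul(-1, Add(-1, Mul(6, Pow(v, -1))))) = Add(3, Add(1, Mul(-6, Pow(v, -1)))) = Add(4, Mul(-6, Pow(v, -1))))
Function('s')(F) = Add(4, Mul(-2, F)) (Function('s')(F) = Add(4, Mul(F, -2)) = Add(4, Mul(-2, F)))
g = -23 (g = Mul(Add(4, Mul(-2, 3)), Add(6, Add(4, Mul(-6, Pow(-4, -1))))) = Mul(Add(4, -6), Add(6, Add(4, Mul(-6, Rational(-1, 4))))) = Mul(-2, Add(6, Add(4, Rational(3, 2)))) = Mul(-2, Add(6, Rational(11, 2))) = Mul(-2, Rational(23, 2)) = -23)
Pow(Add(g, -16), 2) = Pow(Add(-23, -16), 2) = Pow(-39, 2) = 1521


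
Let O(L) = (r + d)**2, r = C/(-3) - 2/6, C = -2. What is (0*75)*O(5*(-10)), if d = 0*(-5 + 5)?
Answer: 0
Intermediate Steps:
d = 0 (d = 0*0 = 0)
r = 1/3 (r = -2/(-3) - 2/6 = -2*(-1/3) - 2*1/6 = 2/3 - 1/3 = 1/3 ≈ 0.33333)
O(L) = 1/9 (O(L) = (1/3 + 0)**2 = (1/3)**2 = 1/9)
(0*75)*O(5*(-10)) = (0*75)*(1/9) = 0*(1/9) = 0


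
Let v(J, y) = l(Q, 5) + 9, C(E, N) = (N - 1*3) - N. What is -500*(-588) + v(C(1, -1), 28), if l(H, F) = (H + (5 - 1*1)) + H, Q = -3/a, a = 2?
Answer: 294010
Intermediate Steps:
Q = -3/2 ≈ -1.5000
l(H, F) = 4 + 2*H (l(H, F) = (H + (5 - 1)) + H = (H + 4) + H = (4 + H) + H = 4 + 2*H)
C(E, N) = -3 (C(E, N) = (N - 3) - N = (-3 + N) - N = -3)
v(J, y) = 10 (v(J, y) = (4 + 2*(-3/2)) + 9 = (4 - 3) + 9 = 1 + 9 = 10)
-500*(-588) + v(C(1, -1), 28) = -500*(-588) + 10 = 294000 + 10 = 294010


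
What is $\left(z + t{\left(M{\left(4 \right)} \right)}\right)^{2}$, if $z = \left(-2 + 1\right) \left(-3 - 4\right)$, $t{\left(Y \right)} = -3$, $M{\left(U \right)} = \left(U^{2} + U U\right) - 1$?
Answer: $16$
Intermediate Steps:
$M{\left(U \right)} = -1 + 2 U^{2}$ ($M{\left(U \right)} = \left(U^{2} + U^{2}\right) - 1 = 2 U^{2} - 1 = -1 + 2 U^{2}$)
$z = 7$ ($z = \left(-1\right) \left(-7\right) = 7$)
$\left(z + t{\left(M{\left(4 \right)} \right)}\right)^{2} = \left(7 - 3\right)^{2} = 4^{2} = 16$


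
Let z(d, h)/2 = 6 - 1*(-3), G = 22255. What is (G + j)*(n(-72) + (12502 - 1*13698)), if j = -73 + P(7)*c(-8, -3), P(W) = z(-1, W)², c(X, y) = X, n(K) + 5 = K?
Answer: -24938070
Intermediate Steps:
n(K) = -5 + K
z(d, h) = 18 (z(d, h) = 2*(6 - 1*(-3)) = 2*(6 + 3) = 2*9 = 18)
P(W) = 324 (P(W) = 18² = 324)
j = -2665 (j = -73 + 324*(-8) = -73 - 2592 = -2665)
(G + j)*(n(-72) + (12502 - 1*13698)) = (22255 - 2665)*((-5 - 72) + (12502 - 1*13698)) = 19590*(-77 + (12502 - 13698)) = 19590*(-77 - 1196) = 19590*(-1273) = -24938070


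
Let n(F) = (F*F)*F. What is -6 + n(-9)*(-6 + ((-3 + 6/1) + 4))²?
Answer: -735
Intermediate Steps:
n(F) = F³ (n(F) = F²*F = F³)
-6 + n(-9)*(-6 + ((-3 + 6/1) + 4))² = -6 + (-9)³*(-6 + ((-3 + 6/1) + 4))² = -6 - 729*(-6 + ((-3 + 6*1) + 4))² = -6 - 729*(-6 + ((-3 + 6) + 4))² = -6 - 729*(-6 + (3 + 4))² = -6 - 729*(-6 + 7)² = -6 - 729*1² = -6 - 729*1 = -6 - 729 = -735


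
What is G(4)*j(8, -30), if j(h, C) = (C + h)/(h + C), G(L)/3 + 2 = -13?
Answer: -45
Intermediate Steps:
G(L) = -45 (G(L) = -6 + 3*(-13) = -6 - 39 = -45)
j(h, C) = 1 (j(h, C) = (C + h)/(C + h) = 1)
G(4)*j(8, -30) = -45*1 = -45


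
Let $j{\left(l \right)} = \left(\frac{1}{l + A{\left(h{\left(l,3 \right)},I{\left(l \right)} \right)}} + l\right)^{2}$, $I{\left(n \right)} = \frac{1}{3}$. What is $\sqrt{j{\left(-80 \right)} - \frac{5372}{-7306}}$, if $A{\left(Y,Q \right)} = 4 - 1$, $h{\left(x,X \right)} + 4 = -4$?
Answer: $\frac{\sqrt{506584197712671}}{281281} \approx 80.018$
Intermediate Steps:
$I{\left(n \right)} = \frac{1}{3}$
$h{\left(x,X \right)} = -8$ ($h{\left(x,X \right)} = -4 - 4 = -8$)
$A{\left(Y,Q \right)} = 3$ ($A{\left(Y,Q \right)} = 4 - 1 = 3$)
$j{\left(l \right)} = \left(l + \frac{1}{3 + l}\right)^{2}$ ($j{\left(l \right)} = \left(\frac{1}{l + 3} + l\right)^{2} = \left(\frac{1}{3 + l} + l\right)^{2} = \left(l + \frac{1}{3 + l}\right)^{2}$)
$\sqrt{j{\left(-80 \right)} - \frac{5372}{-7306}} = \sqrt{\frac{\left(1 + \left(-80\right)^{2} + 3 \left(-80\right)\right)^{2}}{\left(3 - 80\right)^{2}} - \frac{5372}{-7306}} = \sqrt{\frac{\left(1 + 6400 - 240\right)^{2}}{5929} - - \frac{2686}{3653}} = \sqrt{\frac{6161^{2}}{5929} + \frac{2686}{3653}} = \sqrt{\frac{1}{5929} \cdot 37957921 + \frac{2686}{3653}} = \sqrt{\frac{37957921}{5929} + \frac{2686}{3653}} = \sqrt{\frac{138676210707}{21658637}} = \frac{\sqrt{506584197712671}}{281281}$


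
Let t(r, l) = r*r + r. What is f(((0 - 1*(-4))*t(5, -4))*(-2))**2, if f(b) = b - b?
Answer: 0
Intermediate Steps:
t(r, l) = r + r**2 (t(r, l) = r**2 + r = r + r**2)
f(b) = 0
f(((0 - 1*(-4))*t(5, -4))*(-2))**2 = 0**2 = 0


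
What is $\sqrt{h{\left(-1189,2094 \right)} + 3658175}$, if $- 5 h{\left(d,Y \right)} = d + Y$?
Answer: $\sqrt{3657994} \approx 1912.6$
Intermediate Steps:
$h{\left(d,Y \right)} = - \frac{Y}{5} - \frac{d}{5}$ ($h{\left(d,Y \right)} = - \frac{d + Y}{5} = - \frac{Y + d}{5} = - \frac{Y}{5} - \frac{d}{5}$)
$\sqrt{h{\left(-1189,2094 \right)} + 3658175} = \sqrt{\left(\left(- \frac{1}{5}\right) 2094 - - \frac{1189}{5}\right) + 3658175} = \sqrt{\left(- \frac{2094}{5} + \frac{1189}{5}\right) + 3658175} = \sqrt{-181 + 3658175} = \sqrt{3657994}$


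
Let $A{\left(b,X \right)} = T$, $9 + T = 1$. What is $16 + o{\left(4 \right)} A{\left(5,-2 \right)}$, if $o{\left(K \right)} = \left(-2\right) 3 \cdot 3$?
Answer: $160$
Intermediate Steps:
$T = -8$ ($T = -9 + 1 = -8$)
$o{\left(K \right)} = -18$ ($o{\left(K \right)} = \left(-6\right) 3 = -18$)
$A{\left(b,X \right)} = -8$
$16 + o{\left(4 \right)} A{\left(5,-2 \right)} = 16 - -144 = 16 + 144 = 160$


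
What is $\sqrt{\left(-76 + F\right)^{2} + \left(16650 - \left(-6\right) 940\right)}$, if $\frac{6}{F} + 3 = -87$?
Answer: $\frac{\sqrt{6317131}}{15} \approx 167.56$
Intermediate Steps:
$F = - \frac{1}{15}$ ($F = \frac{6}{-3 - 87} = \frac{6}{-90} = 6 \left(- \frac{1}{90}\right) = - \frac{1}{15} \approx -0.066667$)
$\sqrt{\left(-76 + F\right)^{2} + \left(16650 - \left(-6\right) 940\right)} = \sqrt{\left(-76 - \frac{1}{15}\right)^{2} + \left(16650 - \left(-6\right) 940\right)} = \sqrt{\left(- \frac{1141}{15}\right)^{2} + \left(16650 - -5640\right)} = \sqrt{\frac{1301881}{225} + \left(16650 + 5640\right)} = \sqrt{\frac{1301881}{225} + 22290} = \sqrt{\frac{6317131}{225}} = \frac{\sqrt{6317131}}{15}$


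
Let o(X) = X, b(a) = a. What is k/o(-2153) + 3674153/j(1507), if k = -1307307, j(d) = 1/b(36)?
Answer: 284777558031/2153 ≈ 1.3227e+8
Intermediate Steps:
j(d) = 1/36
k/o(-2153) + 3674153/j(1507) = -1307307/(-2153) + 3674153/(1/36) = -1307307*(-1/2153) + 3674153*36 = 1307307/2153 + 132269508 = 284777558031/2153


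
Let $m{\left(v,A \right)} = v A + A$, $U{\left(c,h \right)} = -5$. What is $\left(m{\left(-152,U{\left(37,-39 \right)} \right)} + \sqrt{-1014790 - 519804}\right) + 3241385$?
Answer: $3242140 + i \sqrt{1534594} \approx 3.2421 \cdot 10^{6} + 1238.8 i$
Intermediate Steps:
$m{\left(v,A \right)} = A + A v$ ($m{\left(v,A \right)} = A v + A = A + A v$)
$\left(m{\left(-152,U{\left(37,-39 \right)} \right)} + \sqrt{-1014790 - 519804}\right) + 3241385 = \left(- 5 \left(1 - 152\right) + \sqrt{-1014790 - 519804}\right) + 3241385 = \left(\left(-5\right) \left(-151\right) + \sqrt{-1534594}\right) + 3241385 = \left(755 + i \sqrt{1534594}\right) + 3241385 = 3242140 + i \sqrt{1534594}$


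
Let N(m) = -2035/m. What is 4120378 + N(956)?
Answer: 3939079333/956 ≈ 4.1204e+6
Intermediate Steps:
4120378 + N(956) = 4120378 - 2035/956 = 3939079333/956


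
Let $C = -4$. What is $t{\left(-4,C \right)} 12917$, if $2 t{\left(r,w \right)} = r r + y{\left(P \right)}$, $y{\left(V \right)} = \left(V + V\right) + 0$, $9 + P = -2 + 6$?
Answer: $38751$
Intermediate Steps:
$P = -5$ ($P = -9 + \left(-2 + 6\right) = -9 + 4 = -5$)
$y{\left(V \right)} = 2 V$ ($y{\left(V \right)} = 2 V + 0 = 2 V$)
$t{\left(r,w \right)} = -5 + \frac{r^{2}}{2}$ ($t{\left(r,w \right)} = \frac{r r + 2 \left(-5\right)}{2} = \frac{r^{2} - 10}{2} = \frac{-10 + r^{2}}{2} = -5 + \frac{r^{2}}{2}$)
$t{\left(-4,C \right)} 12917 = \left(-5 + \frac{\left(-4\right)^{2}}{2}\right) 12917 = \left(-5 + \frac{1}{2} \cdot 16\right) 12917 = \left(-5 + 8\right) 12917 = 3 \cdot 12917 = 38751$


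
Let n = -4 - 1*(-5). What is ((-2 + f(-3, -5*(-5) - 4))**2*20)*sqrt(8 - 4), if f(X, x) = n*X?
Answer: 1000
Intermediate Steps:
n = 1 (n = -4 + 5 = 1)
f(X, x) = X (f(X, x) = 1*X = X)
((-2 + f(-3, -5*(-5) - 4))**2*20)*sqrt(8 - 4) = ((-2 - 3)**2*20)*sqrt(8 - 4) = ((-5)**2*20)*sqrt(4) = (25*20)*2 = 500*2 = 1000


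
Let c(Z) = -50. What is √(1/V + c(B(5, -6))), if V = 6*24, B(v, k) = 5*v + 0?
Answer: I*√7199/12 ≈ 7.0706*I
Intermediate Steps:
B(v, k) = 5*v
V = 144
√(1/V + c(B(5, -6))) = √(1/144 - 50) = √(-7199/144) = I*√7199/12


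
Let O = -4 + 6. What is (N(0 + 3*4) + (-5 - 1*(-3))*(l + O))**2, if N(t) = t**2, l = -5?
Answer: 22500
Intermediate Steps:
O = 2
(N(0 + 3*4) + (-5 - 1*(-3))*(l + O))**2 = ((0 + 3*4)**2 + (-5 - 1*(-3))*(-5 + 2))**2 = ((0 + 12)**2 + (-5 + 3)*(-3))**2 = (12**2 - 2*(-3))**2 = (144 + 6)**2 = 150**2 = 22500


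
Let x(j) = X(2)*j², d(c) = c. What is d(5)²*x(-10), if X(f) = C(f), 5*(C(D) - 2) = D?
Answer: 6000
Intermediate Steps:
C(D) = 2 + D/5
X(f) = 2 + f/5
x(j) = 12*j²/5 (x(j) = (2 + (⅕)*2)*j² = (2 + ⅖)*j² = 12*j²/5)
d(5)²*x(-10) = 5²*((12/5)*(-10)²) = 25*((12/5)*100) = 25*240 = 6000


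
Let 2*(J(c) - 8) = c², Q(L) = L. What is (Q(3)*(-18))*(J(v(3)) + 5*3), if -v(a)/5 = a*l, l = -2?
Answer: -25542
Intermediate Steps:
v(a) = 10*a (v(a) = -5*a*(-2) = -(-10)*a = 10*a)
J(c) = 8 + c²/2
(Q(3)*(-18))*(J(v(3)) + 5*3) = (3*(-18))*((8 + (10*3)²/2) + 5*3) = -54*((8 + (½)*30²) + 15) = -54*((8 + (½)*900) + 15) = -54*((8 + 450) + 15) = -54*(458 + 15) = -54*473 = -25542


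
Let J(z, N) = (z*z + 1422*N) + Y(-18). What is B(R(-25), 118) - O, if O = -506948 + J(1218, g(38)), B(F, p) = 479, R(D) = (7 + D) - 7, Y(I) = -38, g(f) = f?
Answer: -1030095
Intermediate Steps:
R(D) = D
J(z, N) = -38 + z² + 1422*N (J(z, N) = (z*z + 1422*N) - 38 = (z² + 1422*N) - 38 = -38 + z² + 1422*N)
O = 1030574 (O = -506948 + (-38 + 1218² + 1422*38) = -506948 + (-38 + 1483524 + 54036) = -506948 + 1537522 = 1030574)
B(R(-25), 118) - O = 479 - 1*1030574 = 479 - 1030574 = -1030095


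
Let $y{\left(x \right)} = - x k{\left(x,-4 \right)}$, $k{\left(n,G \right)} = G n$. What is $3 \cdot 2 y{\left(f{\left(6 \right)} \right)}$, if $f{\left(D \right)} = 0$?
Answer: $0$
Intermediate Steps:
$y{\left(x \right)} = 4 x^{2}$ ($y{\left(x \right)} = - x \left(- 4 x\right) = 4 x^{2}$)
$3 \cdot 2 y{\left(f{\left(6 \right)} \right)} = 3 \cdot 2 \cdot 4 \cdot 0^{2} = 6 \cdot 4 \cdot 0 = 6 \cdot 0 = 0$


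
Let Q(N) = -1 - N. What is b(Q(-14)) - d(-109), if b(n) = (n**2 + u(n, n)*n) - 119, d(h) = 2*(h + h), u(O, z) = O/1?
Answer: 655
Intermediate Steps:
u(O, z) = O (u(O, z) = O*1 = O)
d(h) = 4*h (d(h) = 2*(2*h) = 4*h)
b(n) = -119 + 2*n**2 (b(n) = (n**2 + n*n) - 119 = (n**2 + n**2) - 119 = 2*n**2 - 119 = -119 + 2*n**2)
b(Q(-14)) - d(-109) = (-119 + 2*(-1 - 1*(-14))**2) - 4*(-109) = (-119 + 2*(-1 + 14)**2) - 1*(-436) = (-119 + 2*13**2) + 436 = (-119 + 2*169) + 436 = (-119 + 338) + 436 = 219 + 436 = 655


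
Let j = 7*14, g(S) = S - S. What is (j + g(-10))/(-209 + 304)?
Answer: 98/95 ≈ 1.0316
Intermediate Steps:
g(S) = 0
j = 98
(j + g(-10))/(-209 + 304) = (98 + 0)/(-209 + 304) = 98/95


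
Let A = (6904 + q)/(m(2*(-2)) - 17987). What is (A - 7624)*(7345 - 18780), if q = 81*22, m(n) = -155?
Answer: 790863433445/9071 ≈ 8.7186e+7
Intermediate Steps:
q = 1782
A = -4343/9071 (A = (6904 + 1782)/(-155 - 17987) = 8686/(-18142) = 8686*(-1/18142) = -4343/9071 ≈ -0.47878)
(A - 7624)*(7345 - 18780) = (-4343/9071 - 7624)*(7345 - 18780) = -69161647/9071*(-11435) = 790863433445/9071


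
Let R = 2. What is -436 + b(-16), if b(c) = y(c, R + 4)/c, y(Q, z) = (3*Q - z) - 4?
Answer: -3459/8 ≈ -432.38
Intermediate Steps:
y(Q, z) = -4 - z + 3*Q (y(Q, z) = (-z + 3*Q) - 4 = -4 - z + 3*Q)
b(c) = (-10 + 3*c)/c (b(c) = (-4 - (2 + 4) + 3*c)/c = (-4 - 1*6 + 3*c)/c = (-4 - 6 + 3*c)/c = (-10 + 3*c)/c)
-436 + b(-16) = -436 + (3 - 10/(-16)) = -436 + (3 - 10*(-1/16)) = -436 + (3 + 5/8) = -436 + 29/8 = -3459/8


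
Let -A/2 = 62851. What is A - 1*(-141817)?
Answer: 16115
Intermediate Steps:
A = -125702 (A = -2*62851 = -125702)
A - 1*(-141817) = -125702 - 1*(-141817) = -125702 + 141817 = 16115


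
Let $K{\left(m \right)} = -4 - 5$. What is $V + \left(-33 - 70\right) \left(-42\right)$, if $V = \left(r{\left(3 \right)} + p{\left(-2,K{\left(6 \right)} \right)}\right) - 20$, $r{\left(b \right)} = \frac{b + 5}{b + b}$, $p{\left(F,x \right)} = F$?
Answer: $\frac{12916}{3} \approx 4305.3$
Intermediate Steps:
$K{\left(m \right)} = -9$
$r{\left(b \right)} = \frac{5 + b}{2 b}$
$V = - \frac{62}{3}$ ($V = \left(\frac{5 + 3}{2 \cdot 3} - 2\right) - 20 = \left(\frac{1}{2} \cdot \frac{1}{3} \cdot 8 - 2\right) - 20 = \left(\frac{4}{3} - 2\right) - 20 = - \frac{2}{3} - 20 = - \frac{62}{3} \approx -20.667$)
$V + \left(-33 - 70\right) \left(-42\right) = - \frac{62}{3} + \left(-33 - 70\right) \left(-42\right) = - \frac{62}{3} - -4326 = - \frac{62}{3} + 4326 = \frac{12916}{3}$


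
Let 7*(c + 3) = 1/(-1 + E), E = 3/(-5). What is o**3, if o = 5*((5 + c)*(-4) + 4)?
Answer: -16581375/2744 ≈ -6042.8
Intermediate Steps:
E = -3/5 (E = 3*(-1/5) = -3/5 ≈ -0.60000)
c = -173/56 (c = -3 + 1/(7*(-1 - 3/5)) = -3 + 1/(7*(-8/5)) = -3 + (1/7)*(-5/8) = -3 - 5/56 = -173/56 ≈ -3.0893)
o = -255/14 (o = 5*((5 - 173/56)*(-4) + 4) = 5*((107/56)*(-4) + 4) = 5*(-107/14 + 4) = 5*(-51/14) = -255/14 ≈ -18.214)
o**3 = (-255/14)**3 = -16581375/2744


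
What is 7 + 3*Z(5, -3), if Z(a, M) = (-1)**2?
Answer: 10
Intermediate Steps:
Z(a, M) = 1
7 + 3*Z(5, -3) = 7 + 3*1 = 7 + 3 = 10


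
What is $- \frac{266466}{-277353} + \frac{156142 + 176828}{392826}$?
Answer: $\frac{10945833407}{6052859421} \approx 1.8084$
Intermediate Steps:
$- \frac{266466}{-277353} + \frac{156142 + 176828}{392826} = \left(-266466\right) \left(- \frac{1}{277353}\right) + 332970 \cdot \frac{1}{392826} = \frac{88822}{92451} + \frac{55495}{65471} = \frac{10945833407}{6052859421}$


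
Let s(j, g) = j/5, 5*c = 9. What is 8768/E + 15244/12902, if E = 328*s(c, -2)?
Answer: 179569918/2380419 ≈ 75.436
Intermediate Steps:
c = 9/5 (c = (1/5)*9 = 9/5 ≈ 1.8000)
s(j, g) = j/5 (s(j, g) = j*(1/5) = j/5)
E = 2952/25 (E = 328*((1/5)*(9/5)) = 328*(9/25) = 2952/25 ≈ 118.08)
8768/E + 15244/12902 = 8768/(2952/25) + 15244/12902 = 8768*(25/2952) + 15244*(1/12902) = 27400/369 + 7622/6451 = 179569918/2380419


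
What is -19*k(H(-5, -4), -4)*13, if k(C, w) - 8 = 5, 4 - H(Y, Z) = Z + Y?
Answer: -3211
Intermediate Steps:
H(Y, Z) = 4 - Y - Z (H(Y, Z) = 4 - (Z + Y) = 4 - (Y + Z) = 4 + (-Y - Z) = 4 - Y - Z)
k(C, w) = 13 (k(C, w) = 8 + 5 = 13)
-19*k(H(-5, -4), -4)*13 = -19*13*13 = -247*13 = -3211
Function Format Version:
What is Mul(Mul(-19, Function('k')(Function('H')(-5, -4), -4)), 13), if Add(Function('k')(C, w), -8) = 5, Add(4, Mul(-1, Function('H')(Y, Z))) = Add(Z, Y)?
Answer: -3211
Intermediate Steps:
Function('H')(Y, Z) = Add(4, Mul(-1, Y), Mul(-1, Z)) (Function('H')(Y, Z) = Add(4, Mul(-1, Add(Z, Y))) = Add(4, Mul(-1, Add(Y, Z))) = Add(4, Add(Mul(-1, Y), Mul(-1, Z))) = Add(4, Mul(-1, Y), Mul(-1, Z)))
Function('k')(C, w) = 13 (Function('k')(C, w) = Add(8, 5) = 13)
Mul(Mul(-19, Function('k')(Function('H')(-5, -4), -4)), 13) = Mul(Mul(-19, 13), 13) = Mul(-247, 13) = -3211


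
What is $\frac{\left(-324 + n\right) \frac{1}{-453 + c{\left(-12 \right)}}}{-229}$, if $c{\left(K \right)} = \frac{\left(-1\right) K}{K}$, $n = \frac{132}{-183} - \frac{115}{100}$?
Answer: $- \frac{397563}{126838520} \approx -0.0031344$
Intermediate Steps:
$n = - \frac{2283}{1220}$ ($n = 132 \left(- \frac{1}{183}\right) - \frac{23}{20} = - \frac{44}{61} - \frac{23}{20} = - \frac{2283}{1220} \approx -1.8713$)
$c{\left(K \right)} = -1$
$\frac{\left(-324 + n\right) \frac{1}{-453 + c{\left(-12 \right)}}}{-229} = \frac{\left(-324 - \frac{2283}{1220}\right) \frac{1}{-453 - 1}}{-229} = - \frac{397563}{1220 \left(-454\right)} \left(- \frac{1}{229}\right) = \left(- \frac{397563}{1220}\right) \left(- \frac{1}{454}\right) \left(- \frac{1}{229}\right) = \frac{397563}{553880} \left(- \frac{1}{229}\right) = - \frac{397563}{126838520}$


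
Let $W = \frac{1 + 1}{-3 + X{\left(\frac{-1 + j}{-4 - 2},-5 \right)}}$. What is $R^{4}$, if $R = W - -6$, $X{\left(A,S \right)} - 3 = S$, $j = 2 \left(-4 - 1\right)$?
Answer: $\frac{614656}{625} \approx 983.45$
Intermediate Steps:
$j = -10$ ($j = 2 \left(-4 - 1\right) = 2 \left(-5\right) = -10$)
$X{\left(A,S \right)} = 3 + S$
$W = - \frac{2}{5}$ ($W = \frac{1 + 1}{-3 + \left(3 - 5\right)} = \frac{2}{-3 - 2} = \frac{2}{-5} = 2 \left(- \frac{1}{5}\right) = - \frac{2}{5} \approx -0.4$)
$R = \frac{28}{5}$ ($R = - \frac{2}{5} - -6 = - \frac{2}{5} + 6 = \frac{28}{5} \approx 5.6$)
$R^{4} = \left(\frac{28}{5}\right)^{4} = \frac{614656}{625}$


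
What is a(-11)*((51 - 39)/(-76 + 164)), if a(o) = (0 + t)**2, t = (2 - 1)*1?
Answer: 3/22 ≈ 0.13636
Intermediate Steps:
t = 1 (t = 1*1 = 1)
a(o) = 1 (a(o) = (0 + 1)**2 = 1**2 = 1)
a(-11)*((51 - 39)/(-76 + 164)) = 1*((51 - 39)/(-76 + 164)) = 1*(12/88) = 1*(12*(1/88)) = 1*(3/22) = 3/22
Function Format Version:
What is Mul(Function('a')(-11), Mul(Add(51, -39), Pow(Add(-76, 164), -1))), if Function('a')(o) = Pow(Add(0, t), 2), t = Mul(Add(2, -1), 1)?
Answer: Rational(3, 22) ≈ 0.13636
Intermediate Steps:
t = 1 (t = Mul(1, 1) = 1)
Function('a')(o) = 1 (Function('a')(o) = Pow(Add(0, 1), 2) = Pow(1, 2) = 1)
Mul(Function('a')(-11), Mul(Add(51, -39), Pow(Add(-76, 164), -1))) = Mul(1, Mul(Add(51, -39), Pow(Add(-76, 164), -1))) = Mul(1, Mul(12, Pow(88, -1))) = Mul(1, Mul(12, Rational(1, 88))) = Mul(1, Rational(3, 22)) = Rational(3, 22)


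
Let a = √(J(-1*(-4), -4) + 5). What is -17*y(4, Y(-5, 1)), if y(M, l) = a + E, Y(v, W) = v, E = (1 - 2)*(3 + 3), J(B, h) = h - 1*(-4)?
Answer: 102 - 17*√5 ≈ 63.987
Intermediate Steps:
J(B, h) = 4 + h (J(B, h) = h + 4 = 4 + h)
a = √5 (a = √((4 - 4) + 5) = √(0 + 5) = √5 ≈ 2.2361)
E = -6 (E = -1*6 = -6)
y(M, l) = -6 + √5 (y(M, l) = √5 - 6 = -6 + √5)
-17*y(4, Y(-5, 1)) = -17*(-6 + √5) = 102 - 17*√5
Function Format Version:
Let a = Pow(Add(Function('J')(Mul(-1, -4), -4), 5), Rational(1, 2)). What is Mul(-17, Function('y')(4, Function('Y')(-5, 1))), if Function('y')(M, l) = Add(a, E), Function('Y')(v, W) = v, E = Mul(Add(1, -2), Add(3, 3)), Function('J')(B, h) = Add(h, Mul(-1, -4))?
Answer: Add(102, Mul(-17, Pow(5, Rational(1, 2)))) ≈ 63.987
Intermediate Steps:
Function('J')(B, h) = Add(4, h) (Function('J')(B, h) = Add(h, 4) = Add(4, h))
a = Pow(5, Rational(1, 2)) (a = Pow(Add(Add(4, -4), 5), Rational(1, 2)) = Pow(Add(0, 5), Rational(1, 2)) = Pow(5, Rational(1, 2)) ≈ 2.2361)
E = -6 (E = Mul(-1, 6) = -6)
Function('y')(M, l) = Add(-6, Pow(5, Rational(1, 2))) (Function('y')(M, l) = Add(Pow(5, Rational(1, 2)), -6) = Add(-6, Pow(5, Rational(1, 2))))
Mul(-17, Function('y')(4, Function('Y')(-5, 1))) = Mul(-17, Add(-6, Pow(5, Rational(1, 2)))) = Add(102, Mul(-17, Pow(5, Rational(1, 2))))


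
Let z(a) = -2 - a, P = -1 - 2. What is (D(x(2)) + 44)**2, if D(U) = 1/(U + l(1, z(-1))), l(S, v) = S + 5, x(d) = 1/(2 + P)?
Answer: 48841/25 ≈ 1953.6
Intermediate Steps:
P = -3
x(d) = -1 (x(d) = 1/(2 - 3) = 1/(-1) = -1)
l(S, v) = 5 + S
D(U) = 1/(6 + U) (D(U) = 1/(U + (5 + 1)) = 1/(U + 6) = 1/(6 + U))
(D(x(2)) + 44)**2 = (1/(6 - 1) + 44)**2 = (1/5 + 44)**2 = (221/5)**2 = 48841/25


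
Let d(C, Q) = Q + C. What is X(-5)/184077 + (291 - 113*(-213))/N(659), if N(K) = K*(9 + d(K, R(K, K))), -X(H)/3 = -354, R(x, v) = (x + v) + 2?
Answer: 23315212/956975417 ≈ 0.024363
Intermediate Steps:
R(x, v) = 2 + v + x (R(x, v) = (v + x) + 2 = 2 + v + x)
X(H) = 1062 (X(H) = -3*(-354) = 1062)
d(C, Q) = C + Q
N(K) = K*(11 + 3*K) (N(K) = K*(9 + (K + (2 + K + K))) = K*(9 + (K + (2 + 2*K))) = K*(9 + (2 + 3*K)) = K*(11 + 3*K))
X(-5)/184077 + (291 - 113*(-213))/N(659) = 1062/184077 + (291 - 113*(-213))/((659*(11 + 3*659))) = 1062*(1/184077) + (291 + 24069)/((659*(11 + 1977))) = 118/20453 + 24360/((659*1988)) = 118/20453 + 24360/1310092 = 118/20453 + 24360*(1/1310092) = 118/20453 + 870/46789 = 23315212/956975417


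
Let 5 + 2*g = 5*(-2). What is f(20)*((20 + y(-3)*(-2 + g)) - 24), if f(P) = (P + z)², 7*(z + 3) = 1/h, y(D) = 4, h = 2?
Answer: -171363/14 ≈ -12240.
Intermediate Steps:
g = -15/2 (g = -5/2 + (5*(-2))/2 = -5/2 + (½)*(-10) = -5/2 - 5 = -15/2 ≈ -7.5000)
z = -41/14 (z = -3 + (⅐)/2 = -3 + (⅐)*(½) = -3 + 1/14 = -41/14 ≈ -2.9286)
f(P) = (-41/14 + P)² (f(P) = (P - 41/14)² = (-41/14 + P)²)
f(20)*((20 + y(-3)*(-2 + g)) - 24) = ((-41 + 14*20)²/196)*((20 + 4*(-2 - 15/2)) - 24) = ((-41 + 280)²/196)*((20 + 4*(-19/2)) - 24) = ((1/196)*239²)*((20 - 38) - 24) = ((1/196)*57121)*(-18 - 24) = (57121/196)*(-42) = -171363/14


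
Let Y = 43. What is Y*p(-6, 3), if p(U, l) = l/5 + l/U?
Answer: 43/10 ≈ 4.3000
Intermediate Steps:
p(U, l) = l/5 + l/U (p(U, l) = l*(1/5) + l/U = l/5 + l/U)
Y*p(-6, 3) = 43*((1/5)*3 + 3/(-6)) = 43*(3/5 + 3*(-1/6)) = 43*(3/5 - 1/2) = 43*(1/10) = 43/10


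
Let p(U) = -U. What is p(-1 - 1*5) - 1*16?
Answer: -10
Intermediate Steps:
p(-1 - 1*5) - 1*16 = -(-1 - 1*5) - 1*16 = -(-1 - 5) - 16 = -1*(-6) - 16 = 6 - 16 = -10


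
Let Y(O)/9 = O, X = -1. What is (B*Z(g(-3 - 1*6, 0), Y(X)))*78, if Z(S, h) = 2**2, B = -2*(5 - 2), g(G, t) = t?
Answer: -1872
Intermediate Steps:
Y(O) = 9*O
B = -6 (B = -2*3 = -6)
Z(S, h) = 4
(B*Z(g(-3 - 1*6, 0), Y(X)))*78 = -6*4*78 = -24*78 = -1872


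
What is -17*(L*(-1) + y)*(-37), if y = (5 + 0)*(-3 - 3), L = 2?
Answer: -20128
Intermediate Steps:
y = -30 (y = 5*(-6) = -30)
-17*(L*(-1) + y)*(-37) = -17*(2*(-1) - 30)*(-37) = -17*(-2 - 30)*(-37) = -17*(-32)*(-37) = 544*(-37) = -20128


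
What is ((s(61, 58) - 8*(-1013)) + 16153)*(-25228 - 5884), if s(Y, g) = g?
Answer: -756488280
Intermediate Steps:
((s(61, 58) - 8*(-1013)) + 16153)*(-25228 - 5884) = ((58 - 8*(-1013)) + 16153)*(-25228 - 5884) = ((58 + 8104) + 16153)*(-31112) = (8162 + 16153)*(-31112) = 24315*(-31112) = -756488280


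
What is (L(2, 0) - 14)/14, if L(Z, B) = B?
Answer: -1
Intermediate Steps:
(L(2, 0) - 14)/14 = (0 - 14)/14 = -14*1/14 = -1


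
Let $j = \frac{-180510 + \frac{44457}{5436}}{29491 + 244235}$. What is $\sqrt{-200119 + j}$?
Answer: $\frac{11 i \sqrt{1255763522110588462}}{27555084} \approx 447.35 i$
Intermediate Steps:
$j = - \frac{327069301}{495991512}$ ($j = \frac{-180510 + 44457 \cdot \frac{1}{5436}}{273726} = \left(-180510 + \frac{14819}{1812}\right) \frac{1}{273726} = \left(- \frac{327069301}{1812}\right) \frac{1}{273726} = - \frac{327069301}{495991512} \approx -0.65942$)
$\sqrt{-200119 + j} = \sqrt{-200119 - \frac{327069301}{495991512}} = \sqrt{- \frac{99257652459229}{495991512}} = \frac{11 i \sqrt{1255763522110588462}}{27555084}$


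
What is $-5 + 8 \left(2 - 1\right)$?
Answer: $3$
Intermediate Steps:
$-5 + 8 \left(2 - 1\right) = -5 + 8 \cdot 1 = -5 + 8 = 3$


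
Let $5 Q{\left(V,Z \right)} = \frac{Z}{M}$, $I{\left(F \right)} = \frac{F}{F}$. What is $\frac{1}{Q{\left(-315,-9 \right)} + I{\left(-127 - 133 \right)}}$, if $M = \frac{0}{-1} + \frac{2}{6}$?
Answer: $- \frac{5}{22} \approx -0.22727$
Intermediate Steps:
$M = \frac{1}{3}$ ($M = 0 \left(-1\right) + 2 \cdot \frac{1}{6} = 0 + \frac{1}{3} = \frac{1}{3} \approx 0.33333$)
$I{\left(F \right)} = 1$
$Q{\left(V,Z \right)} = \frac{3 Z}{5}$ ($Q{\left(V,Z \right)} = \frac{Z \frac{1}{\frac{1}{3}}}{5} = \frac{Z 3}{5} = \frac{3 Z}{5}$)
$\frac{1}{Q{\left(-315,-9 \right)} + I{\left(-127 - 133 \right)}} = \frac{1}{\frac{3}{5} \left(-9\right) + 1} = \frac{1}{- \frac{27}{5} + 1} = \frac{1}{- \frac{22}{5}} = - \frac{5}{22}$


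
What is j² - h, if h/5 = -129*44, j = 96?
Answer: 37596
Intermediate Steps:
h = -28380 (h = 5*(-129*44) = 5*(-5676) = -28380)
j² - h = 96² - 1*(-28380) = 9216 + 28380 = 37596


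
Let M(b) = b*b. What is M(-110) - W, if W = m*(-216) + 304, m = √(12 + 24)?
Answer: 13092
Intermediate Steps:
M(b) = b²
m = 6 (m = √36 = 6)
W = -992 (W = 6*(-216) + 304 = -1296 + 304 = -992)
M(-110) - W = (-110)² - 1*(-992) = 12100 + 992 = 13092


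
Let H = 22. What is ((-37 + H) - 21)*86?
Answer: -3096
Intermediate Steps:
((-37 + H) - 21)*86 = ((-37 + 22) - 21)*86 = (-15 - 21)*86 = -36*86 = -3096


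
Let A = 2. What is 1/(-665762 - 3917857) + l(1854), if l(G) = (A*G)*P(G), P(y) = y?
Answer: 31510693853207/4583619 ≈ 6.8746e+6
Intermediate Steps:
l(G) = 2*G² (l(G) = (2*G)*G = 2*G²)
1/(-665762 - 3917857) + l(1854) = 1/(-665762 - 3917857) + 2*1854² = 1/(-4583619) + 2*3437316 = -1/4583619 + 6874632 = 31510693853207/4583619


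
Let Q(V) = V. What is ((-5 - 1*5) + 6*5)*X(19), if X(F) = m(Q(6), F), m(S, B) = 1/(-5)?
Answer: -4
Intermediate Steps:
m(S, B) = -1/5
X(F) = -1/5
((-5 - 1*5) + 6*5)*X(19) = ((-5 - 1*5) + 6*5)*(-1/5) = ((-5 - 5) + 30)*(-1/5) = (-10 + 30)*(-1/5) = 20*(-1/5) = -4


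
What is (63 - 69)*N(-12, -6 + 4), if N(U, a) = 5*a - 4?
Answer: 84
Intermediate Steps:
N(U, a) = -4 + 5*a
(63 - 69)*N(-12, -6 + 4) = (63 - 69)*(-4 + 5*(-6 + 4)) = -6*(-4 + 5*(-2)) = -6*(-4 - 10) = -6*(-14) = 84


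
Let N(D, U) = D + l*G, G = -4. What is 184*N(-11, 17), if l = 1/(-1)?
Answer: -1288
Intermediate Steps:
l = -1
N(D, U) = 4 + D (N(D, U) = D - 1*(-4) = D + 4 = 4 + D)
184*N(-11, 17) = 184*(4 - 11) = 184*(-7) = -1288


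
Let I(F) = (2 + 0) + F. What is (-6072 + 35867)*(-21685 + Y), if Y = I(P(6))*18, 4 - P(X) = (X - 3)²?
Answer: -647713505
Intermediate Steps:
P(X) = 4 - (-3 + X)² (P(X) = 4 - (X - 3)² = 4 - (-3 + X)²)
I(F) = 2 + F
Y = -54 (Y = (2 + (4 - (-3 + 6)²))*18 = (2 + (4 - 1*3²))*18 = (2 + (4 - 1*9))*18 = (2 + (4 - 9))*18 = (2 - 5)*18 = -3*18 = -54)
(-6072 + 35867)*(-21685 + Y) = (-6072 + 35867)*(-21685 - 54) = 29795*(-21739) = -647713505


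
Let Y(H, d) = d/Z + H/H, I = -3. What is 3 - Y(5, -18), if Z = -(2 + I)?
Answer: 20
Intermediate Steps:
Z = 1 (Z = -(2 - 3) = -1*(-1) = 1)
Y(H, d) = 1 + d (Y(H, d) = d/1 + H/H = d*1 + 1 = d + 1 = 1 + d)
3 - Y(5, -18) = 3 - (1 - 18) = 3 - 1*(-17) = 3 + 17 = 20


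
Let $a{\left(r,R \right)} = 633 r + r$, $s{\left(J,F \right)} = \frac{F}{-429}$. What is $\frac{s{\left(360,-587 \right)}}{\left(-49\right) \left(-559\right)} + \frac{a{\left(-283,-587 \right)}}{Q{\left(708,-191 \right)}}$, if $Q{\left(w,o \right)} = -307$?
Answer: $\frac{2108341273067}{3607476873} \approx 584.44$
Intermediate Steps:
$s{\left(J,F \right)} = - \frac{F}{429}$ ($s{\left(J,F \right)} = F \left(- \frac{1}{429}\right) = - \frac{F}{429}$)
$a{\left(r,R \right)} = 634 r$
$\frac{s{\left(360,-587 \right)}}{\left(-49\right) \left(-559\right)} + \frac{a{\left(-283,-587 \right)}}{Q{\left(708,-191 \right)}} = \frac{\left(- \frac{1}{429}\right) \left(-587\right)}{\left(-49\right) \left(-559\right)} + \frac{634 \left(-283\right)}{-307} = \frac{587}{429 \cdot 27391} - - \frac{179422}{307} = \frac{587}{429} \cdot \frac{1}{27391} + \frac{179422}{307} = \frac{587}{11750739} + \frac{179422}{307} = \frac{2108341273067}{3607476873}$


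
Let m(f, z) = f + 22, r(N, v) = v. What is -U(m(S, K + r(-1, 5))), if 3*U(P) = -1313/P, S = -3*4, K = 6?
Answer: 1313/30 ≈ 43.767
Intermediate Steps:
S = -12
m(f, z) = 22 + f
U(P) = -1313/(3*P) (U(P) = (-1313/P)/3 = -1313/(3*P))
-U(m(S, K + r(-1, 5))) = -(-1313)/(3*(22 - 12)) = -(-1313)/(3*10) = -1*(-1313/30) = 1313/30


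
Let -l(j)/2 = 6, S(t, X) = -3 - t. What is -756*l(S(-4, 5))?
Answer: 9072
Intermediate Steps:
l(j) = -12 (l(j) = -2*6 = -12)
-756*l(S(-4, 5)) = -756*(-12) = 9072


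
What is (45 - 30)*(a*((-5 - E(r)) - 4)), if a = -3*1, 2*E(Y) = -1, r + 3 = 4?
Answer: 765/2 ≈ 382.50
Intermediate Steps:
r = 1 (r = -3 + 4 = 1)
E(Y) = -1/2 (E(Y) = (1/2)*(-1) = -1/2)
a = -3
(45 - 30)*(a*((-5 - E(r)) - 4)) = (45 - 30)*(-3*((-5 - 1*(-1/2)) - 4)) = 15*(-3*((-5 + 1/2) - 4)) = 15*(-3*(-9/2 - 4)) = 15*(-3*(-17/2)) = 15*(51/2) = 765/2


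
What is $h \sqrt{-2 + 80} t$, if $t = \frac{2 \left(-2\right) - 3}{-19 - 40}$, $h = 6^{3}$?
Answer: $\frac{1512 \sqrt{78}}{59} \approx 226.33$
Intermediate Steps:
$h = 216$
$t = \frac{7}{59}$ ($t = \frac{-4 - 3}{-59} = \left(-7\right) \left(- \frac{1}{59}\right) = \frac{7}{59} \approx 0.11864$)
$h \sqrt{-2 + 80} t = 216 \sqrt{-2 + 80} \cdot \frac{7}{59} = 216 \sqrt{78} \cdot \frac{7}{59} = \frac{1512 \sqrt{78}}{59}$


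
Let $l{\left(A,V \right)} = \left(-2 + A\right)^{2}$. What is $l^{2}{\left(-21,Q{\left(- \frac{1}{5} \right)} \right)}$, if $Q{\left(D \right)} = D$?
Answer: $279841$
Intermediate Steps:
$l^{2}{\left(-21,Q{\left(- \frac{1}{5} \right)} \right)} = \left(\left(-2 - 21\right)^{2}\right)^{2} = \left(\left(-23\right)^{2}\right)^{2} = 529^{2} = 279841$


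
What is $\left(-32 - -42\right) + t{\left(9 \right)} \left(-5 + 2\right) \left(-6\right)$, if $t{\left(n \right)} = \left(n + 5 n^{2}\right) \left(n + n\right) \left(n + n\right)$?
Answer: $2414458$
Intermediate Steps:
$t{\left(n \right)} = 4 n^{2} \left(n + 5 n^{2}\right)$ ($t{\left(n \right)} = \left(n + 5 n^{2}\right) 2 n 2 n = \left(n + 5 n^{2}\right) 4 n^{2} = 4 n^{2} \left(n + 5 n^{2}\right)$)
$\left(-32 - -42\right) + t{\left(9 \right)} \left(-5 + 2\right) \left(-6\right) = \left(-32 - -42\right) + 9^{3} \left(4 + 20 \cdot 9\right) \left(-5 + 2\right) \left(-6\right) = \left(-32 + 42\right) + 729 \left(4 + 180\right) \left(\left(-3\right) \left(-6\right)\right) = 10 + 729 \cdot 184 \cdot 18 = 10 + 134136 \cdot 18 = 10 + 2414448 = 2414458$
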